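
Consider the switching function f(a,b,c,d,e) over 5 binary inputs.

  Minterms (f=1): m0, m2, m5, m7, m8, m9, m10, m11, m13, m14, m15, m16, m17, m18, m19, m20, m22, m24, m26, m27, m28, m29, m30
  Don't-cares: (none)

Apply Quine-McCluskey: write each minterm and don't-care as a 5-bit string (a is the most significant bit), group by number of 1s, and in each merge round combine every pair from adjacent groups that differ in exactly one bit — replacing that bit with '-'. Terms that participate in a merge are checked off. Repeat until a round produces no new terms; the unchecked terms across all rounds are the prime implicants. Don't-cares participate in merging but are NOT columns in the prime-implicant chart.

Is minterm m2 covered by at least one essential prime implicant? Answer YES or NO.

size-2^0 implicants → 00000(✓)  00010(✓)  00101(✓)  00111(✓)  01000(✓)  01001(✓)  01010(✓)  01011(✓)  01101(✓)  01110(✓)  01111(✓)  10000(✓)  10001(✓)  10010(✓)  10011(✓)  10100(✓)  10110(✓)  11000(✓)  11010(✓)  11011(✓)  11100(✓)  11101(✓)  11110(✓)
size-2^1 implicants → -0000(✓)  -0010(✓)  -1000(✓)  -1010(✓)  -1011(✓)  -1101  -1110(✓)  0-000(✓)  0-010(✓)  0-101(✓)  0-111(✓)  000-0(✓)  001-1(✓)  01-01(✓)  01-10(✓)  01-11(✓)  010-0(✓)  010-1(✓)  0100-(✓)  0101-(✓)  011-1(✓)  0111-(✓)  1-000(✓)  1-010(✓)  1-011(✓)  1-100(✓)  1-110(✓)  10-00(✓)  10-10(✓)  100-0(✓)  100-1(✓)  1000-(✓)  1001-(✓)  101-0(✓)  11-00(✓)  11-10(✓)  110-0(✓)  1101-(✓)  111-0(✓)  1110-
size-2^2 implicants → --000(✓)  --010(✓)  -00-0(✓)  -1-10  -10-0(✓)  -101-  0-0-0(✓)  0-1-1  01--1  01-1-  010--  1--00(✓)  1--10(✓)  1-0-0(✓)  1-01-  1-1-0(✓)  10--0(✓)  100--  11--0(✓)
size-2^3 implicants → --0-0  1---0
Unchecked terms (primes): --0-0, -1-10, -101-, -1101, 0-1-1, 01--1, 01-1-, 010--, 1---0, 1-01-, 100--, 1110-
Minterm coverage:
  m0 ⊆ --0-0 [E]
  m2 ⊆ --0-0 [E]
  m5 ⊆ 0-1-1 [E]
  m7 ⊆ 0-1-1 [E]
  m8 ⊆ --0-0,010--
  m9 ⊆ 01--1,010--
  m10 ⊆ --0-0,-1-10,-101-,01-1-,010--
  m11 ⊆ -101-,01--1,01-1-,010--
  m13 ⊆ -1101,0-1-1,01--1
  m14 ⊆ -1-10,01-1-
  m15 ⊆ 0-1-1,01--1,01-1-
  m16 ⊆ --0-0,1---0,100--
  m17 ⊆ 100-- [E]
  m18 ⊆ --0-0,1---0,1-01-,100--
  m19 ⊆ 1-01-,100--
  m20 ⊆ 1---0 [E]
  m22 ⊆ 1---0 [E]
  m24 ⊆ --0-0,1---0
  m26 ⊆ --0-0,-1-10,-101-,1---0,1-01-
  m27 ⊆ -101-,1-01-
  m28 ⊆ 1---0,1110-
  m29 ⊆ -1101,1110-
  m30 ⊆ -1-10,1---0
E = {--0-0, 0-1-1, 1---0, 100--}

YES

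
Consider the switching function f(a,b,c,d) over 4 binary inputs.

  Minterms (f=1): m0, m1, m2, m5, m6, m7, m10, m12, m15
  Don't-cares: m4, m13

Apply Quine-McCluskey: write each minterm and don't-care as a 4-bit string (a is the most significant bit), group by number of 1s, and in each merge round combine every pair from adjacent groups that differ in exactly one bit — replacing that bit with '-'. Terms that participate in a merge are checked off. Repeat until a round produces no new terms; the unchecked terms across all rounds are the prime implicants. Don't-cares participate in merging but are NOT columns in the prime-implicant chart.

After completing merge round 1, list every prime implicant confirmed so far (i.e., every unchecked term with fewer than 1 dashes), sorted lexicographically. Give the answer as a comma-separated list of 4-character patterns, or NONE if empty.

size-2^0 implicants → 0000(✓)  0001(✓)  0010(✓)  0100(✓)  0101(✓)  0110(✓)  0111(✓)  1010(✓)  1100(✓)  1101(✓)  1111(✓)
size-2^1 implicants → -010  -100(✓)  -101(✓)  -111(✓)  0-00(✓)  0-01(✓)  0-10(✓)  00-0(✓)  000-(✓)  01-0(✓)  01-1(✓)  010-(✓)  011-(✓)  11-1(✓)  110-(✓)
size-2^2 implicants → -1-1  -10-  0--0  0-0-  01--
Unchecked terms (primes): -010, -1-1, -10-, 0--0, 0-0-, 01--

NONE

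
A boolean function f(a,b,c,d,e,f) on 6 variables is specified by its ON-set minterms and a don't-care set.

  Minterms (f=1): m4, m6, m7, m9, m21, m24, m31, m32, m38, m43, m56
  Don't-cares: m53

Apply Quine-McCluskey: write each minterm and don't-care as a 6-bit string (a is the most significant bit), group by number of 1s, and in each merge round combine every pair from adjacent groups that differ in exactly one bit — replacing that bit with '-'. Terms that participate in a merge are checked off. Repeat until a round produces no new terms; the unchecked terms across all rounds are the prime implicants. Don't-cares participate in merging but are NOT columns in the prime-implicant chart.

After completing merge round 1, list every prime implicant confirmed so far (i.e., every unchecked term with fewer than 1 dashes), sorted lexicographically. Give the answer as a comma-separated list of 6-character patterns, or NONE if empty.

001001, 011111, 100000, 101011

Round 0: 000100✓ 000110✓ 000111✓ 001001 010101✓ 011000✓ 011111 100000 100110✓ 101011 110101✓ 111000✓
Round 1: -00110 -10101 -11000 0001-0 00011-
PIs = {-00110, -10101, -11000, 0001-0, 00011-, 001001, 011111, 100000, 101011}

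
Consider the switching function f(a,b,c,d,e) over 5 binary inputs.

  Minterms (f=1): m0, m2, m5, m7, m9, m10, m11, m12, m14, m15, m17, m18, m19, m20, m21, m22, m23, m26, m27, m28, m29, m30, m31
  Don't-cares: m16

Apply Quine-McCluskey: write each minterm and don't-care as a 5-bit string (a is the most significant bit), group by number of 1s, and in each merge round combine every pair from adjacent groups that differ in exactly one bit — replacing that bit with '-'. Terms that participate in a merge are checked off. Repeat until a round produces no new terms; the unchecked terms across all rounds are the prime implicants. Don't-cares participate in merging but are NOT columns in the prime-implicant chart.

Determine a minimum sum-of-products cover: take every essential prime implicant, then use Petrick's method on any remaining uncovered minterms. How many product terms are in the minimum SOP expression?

7

[col 0] 00000*, 00010*, 00101*, 00111*, 01001*, 01010*, 01011*, 01100*, 01110*, 01111*, 10000*, 10001*, 10010*, 10011*, 10100*, 10101*, 10110*, 10111*, 11010*, 11011*, 11100*, 11101*, 11110*, 11111*
[col 1] -0000*, -0010*, -0101*, -0111*, -1010*, -1011*, -1100*, -1110*, -1111*, 0-010*, 0-111*, 000-0*, 001-1*, 01-10*, 01-11*, 010-1, 0101-*, 011-0*, 0111-*, 1-010*, 1-011*, 1-100*, 1-101*, 1-110*, 1-111*, 10-00*, 10-01*, 10-10*, 10-11*, 100-0*, 100-1*, 1000-*, 1001-*, 101-0*, 101-1*, 1010-*, 1011-*, 11-10*, 11-11*, 1101-*, 111-0*, 111-1*, 1110-*, 1111-*
[col 2] --010, --111, -00-0, -01-1, -1-10*, -1-11*, -101-*, -11-0, -111-*, 01-1-*, 1--10*, 1--11*, 1-01-*, 1-1-0*, 1-1-1*, 1-10-*, 1-11-*, 10--0*, 10--1*, 10-0-*, 10-1-*, 100--*, 101--*, 11-1-*, 111--*
[col 3] -1-1-, 1--1-, 1-1--, 10---
Prime implicants: --010, --111, -00-0, -01-1, -1-1-, -11-0, 010-1, 1--1-, 1-1--, 10---
PI chart (minterm → PIs covering it):
  0 | -00-0  (sole → essential)
  2 | --010,-00-0
  5 | -01-1  (sole → essential)
  7 | --111,-01-1
  9 | 010-1  (sole → essential)
  10 | --010,-1-1-
  11 | -1-1-,010-1
  12 | -11-0  (sole → essential)
  14 | -1-1-,-11-0
  15 | --111,-1-1-
  17 | 10---  (sole → essential)
  18 | --010,-00-0,1--1-,10---
  19 | 1--1-,10---
  20 | 1-1--,10---
  21 | -01-1,1-1--,10---
  22 | 1--1-,1-1--,10---
  23 | --111,-01-1,1--1-,1-1--,10---
  26 | --010,-1-1-,1--1-
  27 | -1-1-,1--1-
  28 | -11-0,1-1--
  29 | 1-1--  (sole → essential)
  30 | -1-1-,-11-0,1--1-,1-1--
  31 | --111,-1-1-,1--1-,1-1--
Essential prime implicants: -00-0, -01-1, -11-0, 010-1, 1-1--, 10---
Petrick residual → -1-1-
Minimum SOP uses 7 PIs: b'c'e' + b'ce + bd + bce' + a'bc'e + ac + ab'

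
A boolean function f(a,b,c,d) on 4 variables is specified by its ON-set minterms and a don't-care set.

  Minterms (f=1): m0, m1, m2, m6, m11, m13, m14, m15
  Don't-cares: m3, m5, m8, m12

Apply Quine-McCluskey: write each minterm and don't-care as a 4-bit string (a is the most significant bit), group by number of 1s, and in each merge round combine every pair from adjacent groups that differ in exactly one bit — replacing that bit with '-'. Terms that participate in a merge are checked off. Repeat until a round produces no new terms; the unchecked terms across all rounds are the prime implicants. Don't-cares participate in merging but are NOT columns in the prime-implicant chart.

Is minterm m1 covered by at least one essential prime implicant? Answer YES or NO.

NO

[col 0] 0000*, 0001*, 0010*, 0011*, 0101*, 0110*, 1000*, 1011*, 1100*, 1101*, 1110*, 1111*
[col 1] -000, -011, -101, -110, 0-01, 0-10, 00-0*, 00-1*, 000-*, 001-*, 1-00, 1-11, 11-0*, 11-1*, 110-*, 111-*
[col 2] 00--, 11--
Prime implicants: -000, -011, -101, -110, 0-01, 0-10, 00--, 1-00, 1-11, 11--
PI chart (minterm → PIs covering it):
  0 | -000,00--
  1 | 0-01,00--
  2 | 0-10,00--
  6 | -110,0-10
  11 | -011,1-11
  13 | -101,11--
  14 | -110,11--
  15 | 1-11,11--
(no essential prime implicants)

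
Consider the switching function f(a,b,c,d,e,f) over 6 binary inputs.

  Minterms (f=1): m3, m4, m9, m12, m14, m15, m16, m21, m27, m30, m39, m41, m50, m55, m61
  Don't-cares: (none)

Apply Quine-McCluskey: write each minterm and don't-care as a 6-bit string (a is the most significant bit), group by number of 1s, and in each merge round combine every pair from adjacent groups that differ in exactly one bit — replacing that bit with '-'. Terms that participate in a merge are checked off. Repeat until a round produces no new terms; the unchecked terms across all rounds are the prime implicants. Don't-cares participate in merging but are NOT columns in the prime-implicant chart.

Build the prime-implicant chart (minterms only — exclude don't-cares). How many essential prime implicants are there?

[col 0] 000011, 000100*, 001001*, 001100*, 001110*, 001111*, 010000, 010101, 011011, 011110*, 100111*, 101001*, 110010, 110111*, 111101
[col 1] -01001, 0-1110, 00-100, 0011-0, 00111-, 1-0111
Prime implicants: -01001, 0-1110, 00-100, 000011, 0011-0, 00111-, 010000, 010101, 011011, 1-0111, 110010, 111101
PI chart (minterm → PIs covering it):
  3 | 000011  (sole → essential)
  4 | 00-100  (sole → essential)
  9 | -01001  (sole → essential)
  12 | 00-100,0011-0
  14 | 0-1110,0011-0,00111-
  15 | 00111-  (sole → essential)
  16 | 010000  (sole → essential)
  21 | 010101  (sole → essential)
  27 | 011011  (sole → essential)
  30 | 0-1110  (sole → essential)
  39 | 1-0111  (sole → essential)
  41 | -01001  (sole → essential)
  50 | 110010  (sole → essential)
  55 | 1-0111  (sole → essential)
  61 | 111101  (sole → essential)
Essential prime implicants: -01001, 0-1110, 00-100, 000011, 00111-, 010000, 010101, 011011, 1-0111, 110010, 111101

11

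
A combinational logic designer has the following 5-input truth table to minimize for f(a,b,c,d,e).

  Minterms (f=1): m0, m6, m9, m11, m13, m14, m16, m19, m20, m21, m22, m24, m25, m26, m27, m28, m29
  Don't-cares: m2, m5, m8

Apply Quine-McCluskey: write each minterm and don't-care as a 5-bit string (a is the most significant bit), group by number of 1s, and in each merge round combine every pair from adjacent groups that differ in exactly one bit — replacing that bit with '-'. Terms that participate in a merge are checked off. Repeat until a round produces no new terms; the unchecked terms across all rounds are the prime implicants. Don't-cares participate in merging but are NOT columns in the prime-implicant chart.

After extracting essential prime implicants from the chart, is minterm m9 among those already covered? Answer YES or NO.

[col 0] 00000*, 00010*, 00101*, 00110*, 01000*, 01001*, 01011*, 01101*, 01110*, 10000*, 10011*, 10100*, 10101*, 10110*, 11000*, 11001*, 11010*, 11011*, 11100*, 11101*
[col 1] -0000*, -0101*, -0110, -1000*, -1001*, -1011*, -1101*, 0-000*, 0-101*, 0-110, 00-10, 000-0, 01-01*, 010-1*, 0100-*, 1-000*, 1-011, 1-100*, 1-101*, 10-00*, 101-0, 1010-*, 11-00*, 11-01*, 110-0*, 110-1*, 1100-*, 1101-*, 1110-*
[col 2] --000, --101, -1-01, -10-1, -100-, 1--00, 1-10-, 11-0-, 110--
Prime implicants: --000, --101, -0110, -1-01, -10-1, -100-, 0-110, 00-10, 000-0, 1--00, 1-011, 1-10-, 101-0, 11-0-, 110--
PI chart (minterm → PIs covering it):
  0 | --000,000-0
  6 | -0110,0-110,00-10
  9 | -1-01,-10-1,-100-
  11 | -10-1  (sole → essential)
  13 | --101,-1-01
  14 | 0-110  (sole → essential)
  16 | --000,1--00
  19 | 1-011  (sole → essential)
  20 | 1--00,1-10-,101-0
  21 | --101,1-10-
  22 | -0110,101-0
  24 | --000,-100-,1--00,11-0-,110--
  25 | -1-01,-10-1,-100-,11-0-,110--
  26 | 110--  (sole → essential)
  27 | -10-1,1-011,110--
  28 | 1--00,1-10-,11-0-
  29 | --101,-1-01,1-10-,11-0-
Essential prime implicants: -10-1, 0-110, 1-011, 110--

YES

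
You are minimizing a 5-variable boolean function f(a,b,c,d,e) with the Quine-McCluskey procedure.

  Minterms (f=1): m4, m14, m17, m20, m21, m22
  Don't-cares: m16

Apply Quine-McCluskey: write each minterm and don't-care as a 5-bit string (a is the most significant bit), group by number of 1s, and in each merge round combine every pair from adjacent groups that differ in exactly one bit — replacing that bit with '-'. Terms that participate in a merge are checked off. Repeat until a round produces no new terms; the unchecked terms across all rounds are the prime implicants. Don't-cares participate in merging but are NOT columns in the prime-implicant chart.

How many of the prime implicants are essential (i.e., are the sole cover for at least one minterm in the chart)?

[col 0] 00100*, 01110, 10000*, 10001*, 10100*, 10101*, 10110*
[col 1] -0100, 10-00*, 10-01*, 1000-*, 101-0, 1010-*
[col 2] 10-0-
Prime implicants: -0100, 01110, 10-0-, 101-0
PI chart (minterm → PIs covering it):
  4 | -0100  (sole → essential)
  14 | 01110  (sole → essential)
  17 | 10-0-  (sole → essential)
  20 | -0100,10-0-,101-0
  21 | 10-0-  (sole → essential)
  22 | 101-0  (sole → essential)
Essential prime implicants: -0100, 01110, 10-0-, 101-0

4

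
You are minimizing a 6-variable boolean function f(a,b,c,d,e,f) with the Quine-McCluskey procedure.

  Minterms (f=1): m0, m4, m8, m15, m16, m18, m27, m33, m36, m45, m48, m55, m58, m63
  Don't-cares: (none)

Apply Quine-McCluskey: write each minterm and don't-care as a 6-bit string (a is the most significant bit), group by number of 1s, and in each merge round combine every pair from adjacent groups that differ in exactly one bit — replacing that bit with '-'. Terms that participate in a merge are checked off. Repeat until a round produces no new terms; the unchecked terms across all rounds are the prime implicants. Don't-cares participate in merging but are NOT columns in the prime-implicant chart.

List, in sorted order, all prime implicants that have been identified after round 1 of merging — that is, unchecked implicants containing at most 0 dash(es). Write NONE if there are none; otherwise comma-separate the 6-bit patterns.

[col 0] 000000*, 000100*, 001000*, 001111, 010000*, 010010*, 011011, 100001, 100100*, 101101, 110000*, 110111*, 111010, 111111*
[col 1] -00100, -10000, 0-0000, 00-000, 000-00, 0100-0, 11-111
Prime implicants: -00100, -10000, 0-0000, 00-000, 000-00, 001111, 0100-0, 011011, 100001, 101101, 11-111, 111010

001111, 011011, 100001, 101101, 111010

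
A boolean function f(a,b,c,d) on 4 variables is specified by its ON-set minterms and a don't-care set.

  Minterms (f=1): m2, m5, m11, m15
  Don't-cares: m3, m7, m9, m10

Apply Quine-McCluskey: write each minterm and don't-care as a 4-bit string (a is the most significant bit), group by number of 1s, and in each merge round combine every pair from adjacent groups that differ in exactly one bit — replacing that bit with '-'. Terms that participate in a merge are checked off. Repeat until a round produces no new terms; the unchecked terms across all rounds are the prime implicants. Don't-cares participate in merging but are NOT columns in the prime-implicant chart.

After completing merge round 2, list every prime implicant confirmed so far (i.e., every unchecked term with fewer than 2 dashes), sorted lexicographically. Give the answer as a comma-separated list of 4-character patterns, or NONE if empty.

01-1, 10-1

[col 0] 0010*, 0011*, 0101*, 0111*, 1001*, 1010*, 1011*, 1111*
[col 1] -010*, -011*, -111*, 0-11*, 001-*, 01-1, 1-11*, 10-1, 101-*
[col 2] --11, -01-
Prime implicants: --11, -01-, 01-1, 10-1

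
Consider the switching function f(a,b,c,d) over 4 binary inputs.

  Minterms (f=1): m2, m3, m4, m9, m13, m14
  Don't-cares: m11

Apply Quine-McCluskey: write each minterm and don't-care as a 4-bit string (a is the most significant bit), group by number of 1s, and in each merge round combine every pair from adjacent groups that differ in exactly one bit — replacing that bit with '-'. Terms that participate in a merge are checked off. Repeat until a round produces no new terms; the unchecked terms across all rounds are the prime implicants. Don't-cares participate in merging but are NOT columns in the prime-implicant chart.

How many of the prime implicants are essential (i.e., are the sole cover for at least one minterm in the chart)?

[col 0] 0010*, 0011*, 0100, 1001*, 1011*, 1101*, 1110
[col 1] -011, 001-, 1-01, 10-1
Prime implicants: -011, 001-, 0100, 1-01, 10-1, 1110
PI chart (minterm → PIs covering it):
  2 | 001-  (sole → essential)
  3 | -011,001-
  4 | 0100  (sole → essential)
  9 | 1-01,10-1
  13 | 1-01  (sole → essential)
  14 | 1110  (sole → essential)
Essential prime implicants: 001-, 0100, 1-01, 1110

4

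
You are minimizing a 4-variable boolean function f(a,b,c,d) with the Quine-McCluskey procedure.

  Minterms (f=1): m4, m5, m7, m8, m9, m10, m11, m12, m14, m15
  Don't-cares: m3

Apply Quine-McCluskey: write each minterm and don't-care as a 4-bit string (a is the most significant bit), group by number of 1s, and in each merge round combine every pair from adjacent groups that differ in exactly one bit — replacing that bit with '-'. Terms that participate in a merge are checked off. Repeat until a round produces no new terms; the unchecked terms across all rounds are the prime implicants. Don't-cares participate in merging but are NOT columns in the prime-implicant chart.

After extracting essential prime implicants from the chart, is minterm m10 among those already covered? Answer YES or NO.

YES

Round 0: 0011✓ 0100✓ 0101✓ 0111✓ 1000✓ 1001✓ 1010✓ 1011✓ 1100✓ 1110✓ 1111✓
Round 1: -011✓ -100 -111✓ 0-11✓ 01-1 010- 1-00✓ 1-10✓ 1-11✓ 10-0✓ 10-1✓ 100-✓ 101-✓ 11-0✓ 111-✓
Round 2: --11 1--0 1-1- 10--
PIs = {--11, -100, 01-1, 010-, 1--0, 1-1-, 10--}
Coverage chart:
  m4: -100,010-
  m5: 01-1,010-
  m7: --11,01-1
  m8: 1--0,10--
  m9: 10-- ←essential
  m10: 1--0,1-1-,10--
  m11: --11,1-1-,10--
  m12: -100,1--0
  m14: 1--0,1-1-
  m15: --11,1-1-
Essential: 10--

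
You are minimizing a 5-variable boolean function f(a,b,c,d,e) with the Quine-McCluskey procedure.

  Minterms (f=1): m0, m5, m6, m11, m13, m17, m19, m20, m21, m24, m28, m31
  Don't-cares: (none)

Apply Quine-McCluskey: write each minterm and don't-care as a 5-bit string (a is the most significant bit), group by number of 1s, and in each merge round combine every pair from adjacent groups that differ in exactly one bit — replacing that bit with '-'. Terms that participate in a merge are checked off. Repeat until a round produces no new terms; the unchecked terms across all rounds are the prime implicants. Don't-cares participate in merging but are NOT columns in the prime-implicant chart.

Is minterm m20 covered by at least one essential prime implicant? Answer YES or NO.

NO

size-2^0 implicants → 00000  00101(✓)  00110  01011  01101(✓)  10001(✓)  10011(✓)  10100(✓)  10101(✓)  11000(✓)  11100(✓)  11111
size-2^1 implicants → -0101  0-101  1-100  10-01  100-1  1010-  11-00
Unchecked terms (primes): -0101, 0-101, 00000, 00110, 01011, 1-100, 10-01, 100-1, 1010-, 11-00, 11111
Minterm coverage:
  m0 ⊆ 00000 [E]
  m5 ⊆ -0101,0-101
  m6 ⊆ 00110 [E]
  m11 ⊆ 01011 [E]
  m13 ⊆ 0-101 [E]
  m17 ⊆ 10-01,100-1
  m19 ⊆ 100-1 [E]
  m20 ⊆ 1-100,1010-
  m21 ⊆ -0101,10-01,1010-
  m24 ⊆ 11-00 [E]
  m28 ⊆ 1-100,11-00
  m31 ⊆ 11111 [E]
E = {0-101, 00000, 00110, 01011, 100-1, 11-00, 11111}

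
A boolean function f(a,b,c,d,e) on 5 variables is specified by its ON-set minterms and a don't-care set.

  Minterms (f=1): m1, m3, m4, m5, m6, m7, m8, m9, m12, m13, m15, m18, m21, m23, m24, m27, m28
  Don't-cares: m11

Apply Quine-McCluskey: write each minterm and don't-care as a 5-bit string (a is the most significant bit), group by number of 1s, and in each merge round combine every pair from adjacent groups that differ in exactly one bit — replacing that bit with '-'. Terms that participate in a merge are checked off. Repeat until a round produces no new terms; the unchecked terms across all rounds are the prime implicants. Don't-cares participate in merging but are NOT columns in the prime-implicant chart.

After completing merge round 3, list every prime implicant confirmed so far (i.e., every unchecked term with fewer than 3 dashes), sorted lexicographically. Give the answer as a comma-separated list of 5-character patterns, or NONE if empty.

[col 0] 00001*, 00011*, 00100*, 00101*, 00110*, 00111*, 01000*, 01001*, 01011*, 01100*, 01101*, 01111*, 10010, 10101*, 10111*, 11000*, 11011*, 11100*
[col 1] -0101*, -0111*, -1000*, -1011, -1100*, 0-001*, 0-011*, 0-100*, 0-101*, 0-111*, 00-01*, 00-11*, 000-1*, 001-0*, 001-1*, 0010-*, 0011-*, 01-00*, 01-01*, 01-11*, 010-1*, 0100-*, 011-1*, 0110-*, 101-1*, 11-00*
[col 2] -01-1, -1-00, 0--01*, 0--11*, 0-0-1*, 0-1-1*, 0-10-, 00--1*, 001--, 01--1*, 01-0-
[col 3] 0---1
Prime implicants: -01-1, -1-00, -1011, 0---1, 0-10-, 001--, 01-0-, 10010

-01-1, -1-00, -1011, 0-10-, 001--, 01-0-, 10010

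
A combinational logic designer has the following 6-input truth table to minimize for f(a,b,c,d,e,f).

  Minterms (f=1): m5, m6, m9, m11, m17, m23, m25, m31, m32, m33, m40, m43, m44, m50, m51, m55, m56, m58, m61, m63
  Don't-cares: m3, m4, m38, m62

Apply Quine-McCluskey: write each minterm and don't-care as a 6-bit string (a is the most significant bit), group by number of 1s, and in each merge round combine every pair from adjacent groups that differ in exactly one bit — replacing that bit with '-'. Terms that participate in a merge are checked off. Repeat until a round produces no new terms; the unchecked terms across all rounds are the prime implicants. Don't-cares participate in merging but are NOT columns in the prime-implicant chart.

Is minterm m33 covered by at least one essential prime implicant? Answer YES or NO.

size-2^0 implicants → 000011(✓)  000100(✓)  000101(✓)  000110(✓)  001001(✓)  001011(✓)  010001(✓)  010111(✓)  011001(✓)  011111(✓)  100000(✓)  100001(✓)  100110(✓)  101000(✓)  101011(✓)  101100(✓)  110010(✓)  110011(✓)  110111(✓)  111000(✓)  111010(✓)  111101(✓)  111110(✓)  111111(✓)
size-2^1 implicants → -00110  -01011  -10111(✓)  -11111(✓)  0-1001  00-011  0001-0  00010-  0010-1  01-001  01-111(✓)  1-1000  10-000  10000-  101-00  11-010  11-111(✓)  110-11  11001-  111-10  1110-0  1111-1  11111-
size-2^2 implicants → -1-111
Unchecked terms (primes): -00110, -01011, -1-111, 0-1001, 00-011, 0001-0, 00010-, 0010-1, 01-001, 1-1000, 10-000, 10000-, 101-00, 11-010, 110-11, 11001-, 111-10, 1110-0, 1111-1, 11111-
Minterm coverage:
  m5 ⊆ 00010- [E]
  m6 ⊆ -00110,0001-0
  m9 ⊆ 0-1001,0010-1
  m11 ⊆ -01011,00-011,0010-1
  m17 ⊆ 01-001 [E]
  m23 ⊆ -1-111 [E]
  m25 ⊆ 0-1001,01-001
  m31 ⊆ -1-111 [E]
  m32 ⊆ 10-000,10000-
  m33 ⊆ 10000- [E]
  m40 ⊆ 1-1000,10-000,101-00
  m43 ⊆ -01011 [E]
  m44 ⊆ 101-00 [E]
  m50 ⊆ 11-010,11001-
  m51 ⊆ 110-11,11001-
  m55 ⊆ -1-111,110-11
  m56 ⊆ 1-1000,1110-0
  m58 ⊆ 11-010,111-10,1110-0
  m61 ⊆ 1111-1 [E]
  m63 ⊆ -1-111,1111-1,11111-
E = {-01011, -1-111, 00010-, 01-001, 10000-, 101-00, 1111-1}

YES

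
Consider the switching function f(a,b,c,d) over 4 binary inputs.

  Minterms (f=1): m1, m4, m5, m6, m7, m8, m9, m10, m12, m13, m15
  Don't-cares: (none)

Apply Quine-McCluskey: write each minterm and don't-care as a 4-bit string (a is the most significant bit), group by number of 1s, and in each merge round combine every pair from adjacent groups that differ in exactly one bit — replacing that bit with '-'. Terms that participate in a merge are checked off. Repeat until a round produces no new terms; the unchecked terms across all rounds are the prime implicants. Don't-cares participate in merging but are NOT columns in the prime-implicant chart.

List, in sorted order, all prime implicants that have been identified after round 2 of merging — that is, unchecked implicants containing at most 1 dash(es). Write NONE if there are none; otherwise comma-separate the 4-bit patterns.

10-0

Round 0: 0001✓ 0100✓ 0101✓ 0110✓ 0111✓ 1000✓ 1001✓ 1010✓ 1100✓ 1101✓ 1111✓
Round 1: -001✓ -100✓ -101✓ -111✓ 0-01✓ 01-0✓ 01-1✓ 010-✓ 011-✓ 1-00✓ 1-01✓ 10-0 100-✓ 11-1✓ 110-✓
Round 2: --01 -1-1 -10- 01-- 1-0-
PIs = {--01, -1-1, -10-, 01--, 1-0-, 10-0}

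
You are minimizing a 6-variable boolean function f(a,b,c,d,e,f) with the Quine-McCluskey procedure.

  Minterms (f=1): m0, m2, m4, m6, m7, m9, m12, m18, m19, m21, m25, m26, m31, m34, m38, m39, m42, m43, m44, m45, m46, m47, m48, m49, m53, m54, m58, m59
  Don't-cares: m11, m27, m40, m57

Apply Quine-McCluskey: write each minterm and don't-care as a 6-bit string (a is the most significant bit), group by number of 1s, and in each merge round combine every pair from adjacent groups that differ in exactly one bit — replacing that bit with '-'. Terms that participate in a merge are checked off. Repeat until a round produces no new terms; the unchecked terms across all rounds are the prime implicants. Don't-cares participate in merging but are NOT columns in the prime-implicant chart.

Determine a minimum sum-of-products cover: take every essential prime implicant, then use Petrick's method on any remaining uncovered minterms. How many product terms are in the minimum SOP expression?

12

[col 0] 000000*, 000010*, 000100*, 000110*, 000111*, 001001*, 001011*, 001100*, 010010*, 010011*, 010101*, 011001*, 011010*, 011011*, 011111*, 100010*, 100110*, 100111*, 101000*, 101010*, 101011*, 101100*, 101101*, 101110*, 101111*, 110000*, 110001*, 110101*, 110110*, 111001*, 111010*, 111011*
[col 1] -00010*, -00110*, -00111*, -01011*, -01100, -10101, -11001*, -11010*, -11011*, 0-0010, 0-1001*, 0-1011*, 00-100, 000-00*, 000-10*, 0000-0*, 0001-0*, 00011-*, 0010-1*, 01-010*, 01-011*, 01001-*, 011-11, 0110-1*, 01101-*, 1-0110, 1-1010*, 1-1011*, 10-010*, 10-110*, 10-111*, 100-10*, 10011-*, 101-00*, 101-10*, 101-11*, 1010-0*, 10101-*, 1011-0*, 1011-1*, 10110-*, 10111-*, 11-001, 110-01, 11000-, 1110-1*, 11101-*
[col 2] --1011, -00-10, -0011-, -110-1, -1101-, 0-10-1, 000--0, 01-01-, 1-101-, 10--10, 10-11-, 101--0, 101-1-, 1011--
Prime implicants: --1011, -00-10, -0011-, -01100, -10101, -110-1, -1101-, 0-0010, 0-10-1, 00-100, 000--0, 01-01-, 011-11, 1-0110, 1-101-, 10--10, 10-11-, 101--0, 101-1-, 1011--, 11-001, 110-01, 11000-
PI chart (minterm → PIs covering it):
  0 | 000--0  (sole → essential)
  2 | -00-10,0-0010,000--0
  4 | 00-100,000--0
  6 | -00-10,-0011-,000--0
  7 | -0011-  (sole → essential)
  9 | 0-10-1  (sole → essential)
  12 | -01100,00-100
  18 | 0-0010,01-01-
  19 | 01-01-  (sole → essential)
  21 | -10101  (sole → essential)
  25 | -110-1,0-10-1
  26 | -1101-,01-01-
  31 | 011-11  (sole → essential)
  34 | -00-10,10--10
  38 | -00-10,-0011-,1-0110,10--10,10-11-
  39 | -0011-,10-11-
  42 | 1-101-,10--10,101--0,101-1-
  43 | --1011,1-101-,101-1-
  44 | -01100,101--0,1011--
  45 | 1011--  (sole → essential)
  46 | 10--10,10-11-,101--0,101-1-,1011--
  47 | 10-11-,101-1-,1011--
  48 | 11000-  (sole → essential)
  49 | 11-001,110-01,11000-
  53 | -10101,110-01
  54 | 1-0110  (sole → essential)
  58 | -1101-,1-101-
  59 | --1011,-110-1,-1101-,1-101-
Essential prime implicants: -0011-, -10101, 0-10-1, 000--0, 01-01-, 011-11, 1-0110, 1011--, 11000-
Petrick residual → -00-10, -01100, 1-101-
Minimum SOP uses 12 PIs: b'c'ef' + b'c'de + b'cde'f' + bc'de'f + a'cd'f + a'b'c'f' + a'bd'e + a'bcef + ac'def' + acd'e + ab'cd + abc'd'e'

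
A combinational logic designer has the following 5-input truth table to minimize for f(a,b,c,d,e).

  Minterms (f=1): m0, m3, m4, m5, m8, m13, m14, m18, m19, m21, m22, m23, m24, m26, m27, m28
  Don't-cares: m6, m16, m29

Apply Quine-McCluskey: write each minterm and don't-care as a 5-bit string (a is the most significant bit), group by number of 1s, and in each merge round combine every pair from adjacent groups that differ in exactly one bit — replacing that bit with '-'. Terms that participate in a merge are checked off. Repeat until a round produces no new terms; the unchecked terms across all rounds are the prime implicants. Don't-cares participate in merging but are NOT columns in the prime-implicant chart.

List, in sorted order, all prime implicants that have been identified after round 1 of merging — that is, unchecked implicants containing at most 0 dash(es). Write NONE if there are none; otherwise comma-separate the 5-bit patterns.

NONE

size-2^0 implicants → 00000(✓)  00011(✓)  00100(✓)  00101(✓)  00110(✓)  01000(✓)  01101(✓)  01110(✓)  10000(✓)  10010(✓)  10011(✓)  10101(✓)  10110(✓)  10111(✓)  11000(✓)  11010(✓)  11011(✓)  11100(✓)  11101(✓)
size-2^1 implicants → -0000(✓)  -0011  -0101(✓)  -0110  -1000(✓)  -1101(✓)  0-000(✓)  0-101(✓)  0-110  00-00  001-0  0010-  1-000(✓)  1-010(✓)  1-011(✓)  1-101(✓)  10-10(✓)  10-11(✓)  100-0(✓)  1001-(✓)  101-1  1011-(✓)  11-00  110-0(✓)  1101-(✓)  1110-
size-2^2 implicants → --000  --101  1-0-0  1-01-  10-1-
Unchecked terms (primes): --000, --101, -0011, -0110, 0-110, 00-00, 001-0, 0010-, 1-0-0, 1-01-, 10-1-, 101-1, 11-00, 1110-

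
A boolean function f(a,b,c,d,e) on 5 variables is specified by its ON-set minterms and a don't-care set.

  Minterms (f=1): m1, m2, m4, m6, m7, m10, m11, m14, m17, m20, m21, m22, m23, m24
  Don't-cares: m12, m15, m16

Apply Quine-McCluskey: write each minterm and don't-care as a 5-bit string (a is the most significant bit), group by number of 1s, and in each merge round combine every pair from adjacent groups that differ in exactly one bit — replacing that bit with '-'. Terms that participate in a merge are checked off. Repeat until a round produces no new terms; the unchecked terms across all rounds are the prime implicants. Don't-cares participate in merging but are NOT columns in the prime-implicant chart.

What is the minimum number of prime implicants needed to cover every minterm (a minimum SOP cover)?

[col 0] 00001*, 00010*, 00100*, 00110*, 00111*, 01010*, 01011*, 01100*, 01110*, 01111*, 10000*, 10001*, 10100*, 10101*, 10110*, 10111*, 11000*
[col 1] -0001, -0100*, -0110*, -0111*, 0-010*, 0-100*, 0-110*, 0-111*, 00-10*, 001-0*, 0011-*, 01-10*, 01-11*, 0101-*, 011-0*, 0111-*, 1-000, 10-00*, 10-01*, 1000-*, 101-0*, 101-1*, 1010-*, 1011-*
[col 2] -01-0, -011-, 0--10, 0-1-0, 0-11-, 01-1-, 10-0-, 101--
Prime implicants: -0001, -01-0, -011-, 0--10, 0-1-0, 0-11-, 01-1-, 1-000, 10-0-, 101--
PI chart (minterm → PIs covering it):
  1 | -0001  (sole → essential)
  2 | 0--10  (sole → essential)
  4 | -01-0,0-1-0
  6 | -01-0,-011-,0--10,0-1-0,0-11-
  7 | -011-,0-11-
  10 | 0--10,01-1-
  11 | 01-1-  (sole → essential)
  14 | 0--10,0-1-0,0-11-,01-1-
  17 | -0001,10-0-
  20 | -01-0,10-0-,101--
  21 | 10-0-,101--
  22 | -01-0,-011-,101--
  23 | -011-,101--
  24 | 1-000  (sole → essential)
Essential prime implicants: -0001, 0--10, 01-1-, 1-000
Petrick residual → -01-0, -011-, 10-0-
Minimum SOP uses 7 PIs: b'c'd'e + b'ce' + b'cd + a'de' + a'bd + ac'd'e' + ab'd'

7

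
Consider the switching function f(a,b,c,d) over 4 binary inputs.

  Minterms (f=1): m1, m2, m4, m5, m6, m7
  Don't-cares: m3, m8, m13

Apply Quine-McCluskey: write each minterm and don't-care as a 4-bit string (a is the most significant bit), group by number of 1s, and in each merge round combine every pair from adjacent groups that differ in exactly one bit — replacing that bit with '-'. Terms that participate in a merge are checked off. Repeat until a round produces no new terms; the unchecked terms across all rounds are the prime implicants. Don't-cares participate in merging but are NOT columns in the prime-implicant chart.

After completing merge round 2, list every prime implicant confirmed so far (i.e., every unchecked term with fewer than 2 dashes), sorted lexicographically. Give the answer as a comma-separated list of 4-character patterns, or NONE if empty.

-101, 1000

Round 0: 0001✓ 0010✓ 0011✓ 0100✓ 0101✓ 0110✓ 0111✓ 1000 1101✓
Round 1: -101 0-01✓ 0-10✓ 0-11✓ 00-1✓ 001-✓ 01-0✓ 01-1✓ 010-✓ 011-✓
Round 2: 0--1 0-1- 01--
PIs = {-101, 0--1, 0-1-, 01--, 1000}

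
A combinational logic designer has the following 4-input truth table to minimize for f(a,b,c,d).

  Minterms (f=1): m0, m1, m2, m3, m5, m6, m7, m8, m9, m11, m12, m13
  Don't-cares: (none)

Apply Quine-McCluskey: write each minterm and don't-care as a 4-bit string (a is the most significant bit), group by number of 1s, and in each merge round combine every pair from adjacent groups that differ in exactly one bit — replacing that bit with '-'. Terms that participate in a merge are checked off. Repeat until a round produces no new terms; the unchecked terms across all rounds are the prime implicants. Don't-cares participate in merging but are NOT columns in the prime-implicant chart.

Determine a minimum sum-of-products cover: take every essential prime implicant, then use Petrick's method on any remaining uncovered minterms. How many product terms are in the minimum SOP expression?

5

size-2^0 implicants → 0000(✓)  0001(✓)  0010(✓)  0011(✓)  0101(✓)  0110(✓)  0111(✓)  1000(✓)  1001(✓)  1011(✓)  1100(✓)  1101(✓)
size-2^1 implicants → -000(✓)  -001(✓)  -011(✓)  -101(✓)  0-01(✓)  0-10(✓)  0-11(✓)  00-0(✓)  00-1(✓)  000-(✓)  001-(✓)  01-1(✓)  011-(✓)  1-00(✓)  1-01(✓)  10-1(✓)  100-(✓)  110-(✓)
size-2^2 implicants → --01  -0-1  -00-  0--1  0-1-  00--  1-0-
Unchecked terms (primes): --01, -0-1, -00-, 0--1, 0-1-, 00--, 1-0-
Minterm coverage:
  m0 ⊆ -00-,00--
  m1 ⊆ --01,-0-1,-00-,0--1,00--
  m2 ⊆ 0-1-,00--
  m3 ⊆ -0-1,0--1,0-1-,00--
  m5 ⊆ --01,0--1
  m6 ⊆ 0-1- [E]
  m7 ⊆ 0--1,0-1-
  m8 ⊆ -00-,1-0-
  m9 ⊆ --01,-0-1,-00-,1-0-
  m11 ⊆ -0-1 [E]
  m12 ⊆ 1-0- [E]
  m13 ⊆ --01,1-0-
E = {-0-1, 0-1-, 1-0-}
Petrick residual → --01, -00-
Cover = c'd + b'd + b'c' + a'c + ac'  |cover|=5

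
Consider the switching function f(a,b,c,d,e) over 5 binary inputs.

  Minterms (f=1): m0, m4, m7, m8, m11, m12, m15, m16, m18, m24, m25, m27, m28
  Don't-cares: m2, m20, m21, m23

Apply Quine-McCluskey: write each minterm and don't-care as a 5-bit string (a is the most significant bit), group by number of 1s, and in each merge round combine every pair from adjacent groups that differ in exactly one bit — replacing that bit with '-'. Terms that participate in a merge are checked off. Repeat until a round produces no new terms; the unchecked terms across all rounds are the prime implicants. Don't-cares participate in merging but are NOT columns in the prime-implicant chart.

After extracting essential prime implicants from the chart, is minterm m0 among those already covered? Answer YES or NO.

YES

Round 0: 00000✓ 00010✓ 00100✓ 00111✓ 01000✓ 01011✓ 01100✓ 01111✓ 10000✓ 10010✓ 10100✓ 10101✓ 10111✓ 11000✓ 11001✓ 11011✓ 11100✓
Round 1: -0000✓ -0010✓ -0100✓ -0111 -1000✓ -1011 -1100✓ 0-000✓ 0-100✓ 0-111 00-00✓ 000-0✓ 01-00✓ 01-11 1-000✓ 1-100✓ 10-00✓ 100-0✓ 101-1 1010- 11-00✓ 110-1 1100-
Round 2: --000✓ --100✓ -0-00✓ -00-0 -1-00✓ 0--00✓ 1--00✓
Round 3: ---00
PIs = {---00, -00-0, -0111, -1011, 0-111, 01-11, 101-1, 1010-, 110-1, 1100-}
Coverage chart:
  m0: ---00,-00-0
  m4: ---00 ←essential
  m7: -0111,0-111
  m8: ---00 ←essential
  m11: -1011,01-11
  m12: ---00 ←essential
  m15: 0-111,01-11
  m16: ---00,-00-0
  m18: -00-0 ←essential
  m24: ---00,1100-
  m25: 110-1,1100-
  m27: -1011,110-1
  m28: ---00 ←essential
Essential: ---00, -00-0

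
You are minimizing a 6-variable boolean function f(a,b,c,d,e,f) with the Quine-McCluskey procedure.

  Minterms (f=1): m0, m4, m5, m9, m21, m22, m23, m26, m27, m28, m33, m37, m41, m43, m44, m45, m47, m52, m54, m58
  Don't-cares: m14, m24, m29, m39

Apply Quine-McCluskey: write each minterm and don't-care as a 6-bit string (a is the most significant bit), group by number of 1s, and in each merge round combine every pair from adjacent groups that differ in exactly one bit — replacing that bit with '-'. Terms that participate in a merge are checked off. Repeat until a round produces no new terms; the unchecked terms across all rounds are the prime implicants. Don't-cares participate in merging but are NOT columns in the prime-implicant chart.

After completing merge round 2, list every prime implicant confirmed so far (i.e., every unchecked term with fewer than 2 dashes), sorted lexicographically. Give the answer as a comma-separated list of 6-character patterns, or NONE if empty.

[col 0] 000000*, 000100*, 000101*, 001001*, 001110, 010101*, 010110*, 010111*, 011000*, 011010*, 011011*, 011100*, 011101*, 100001*, 100101*, 100111*, 101001*, 101011*, 101100*, 101101*, 101111*, 110100*, 110110*, 111010*
[col 1] -00101, -01001, -10110, -11010, 0-0101, 000-00, 00010-, 01-101, 0101-1, 01011-, 011-00, 0110-0, 01101-, 01110-, 10-001*, 10-101*, 10-111*, 100-01*, 1001-1*, 101-01*, 101-11*, 1010-1*, 1011-1*, 10110-, 1101-0
[col 2] 10--01, 10-1-1, 101--1
Prime implicants: -00101, -01001, -10110, -11010, 0-0101, 000-00, 00010-, 001110, 01-101, 0101-1, 01011-, 011-00, 0110-0, 01101-, 01110-, 10--01, 10-1-1, 101--1, 10110-, 1101-0

-00101, -01001, -10110, -11010, 0-0101, 000-00, 00010-, 001110, 01-101, 0101-1, 01011-, 011-00, 0110-0, 01101-, 01110-, 10110-, 1101-0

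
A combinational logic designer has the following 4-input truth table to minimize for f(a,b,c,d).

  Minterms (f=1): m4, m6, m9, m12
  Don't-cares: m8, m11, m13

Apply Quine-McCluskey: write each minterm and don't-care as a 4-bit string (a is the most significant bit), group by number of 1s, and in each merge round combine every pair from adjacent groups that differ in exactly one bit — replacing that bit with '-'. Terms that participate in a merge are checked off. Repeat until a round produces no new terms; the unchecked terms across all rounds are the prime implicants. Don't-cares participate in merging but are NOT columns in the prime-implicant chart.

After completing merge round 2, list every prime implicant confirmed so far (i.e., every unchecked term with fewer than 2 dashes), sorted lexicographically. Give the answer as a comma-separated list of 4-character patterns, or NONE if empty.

-100, 01-0, 10-1

Round 0: 0100✓ 0110✓ 1000✓ 1001✓ 1011✓ 1100✓ 1101✓
Round 1: -100 01-0 1-00✓ 1-01✓ 10-1 100-✓ 110-✓
Round 2: 1-0-
PIs = {-100, 01-0, 1-0-, 10-1}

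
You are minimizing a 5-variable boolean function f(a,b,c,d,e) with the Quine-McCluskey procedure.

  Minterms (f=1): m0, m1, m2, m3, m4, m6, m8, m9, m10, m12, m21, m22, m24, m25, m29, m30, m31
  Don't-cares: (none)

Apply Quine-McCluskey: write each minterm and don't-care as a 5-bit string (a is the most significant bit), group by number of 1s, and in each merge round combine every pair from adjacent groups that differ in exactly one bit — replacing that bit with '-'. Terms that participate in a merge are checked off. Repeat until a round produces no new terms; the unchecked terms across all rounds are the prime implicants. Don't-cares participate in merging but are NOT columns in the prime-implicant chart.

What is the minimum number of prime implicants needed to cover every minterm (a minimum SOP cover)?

Round 0: 00000✓ 00001✓ 00010✓ 00011✓ 00100✓ 00110✓ 01000✓ 01001✓ 01010✓ 01100✓ 10101✓ 10110✓ 11000✓ 11001✓ 11101✓ 11110✓ 11111✓
Round 1: -0110 -1000✓ -1001✓ 0-000✓ 0-001✓ 0-010✓ 0-100✓ 00-00✓ 00-10✓ 000-0✓ 000-1✓ 0000-✓ 0001-✓ 001-0✓ 01-00✓ 010-0✓ 0100-✓ 1-101 1-110 11-01 1100-✓ 111-1 1111-
Round 2: -100- 0--00 0-0-0 0-00- 00--0 000--
PIs = {-0110, -100-, 0--00, 0-0-0, 0-00-, 00--0, 000--, 1-101, 1-110, 11-01, 111-1, 1111-}
Coverage chart:
  m0: 0--00,0-0-0,0-00-,00--0,000--
  m1: 0-00-,000--
  m2: 0-0-0,00--0,000--
  m3: 000-- ←essential
  m4: 0--00,00--0
  m6: -0110,00--0
  m8: -100-,0--00,0-0-0,0-00-
  m9: -100-,0-00-
  m10: 0-0-0 ←essential
  m12: 0--00 ←essential
  m21: 1-101 ←essential
  m22: -0110,1-110
  m24: -100- ←essential
  m25: -100-,11-01
  m29: 1-101,11-01,111-1
  m30: 1-110,1111-
  m31: 111-1,1111-
Essential: -100-, 0--00, 0-0-0, 000--, 1-101
Petrick residual → -0110, 1111-
Min cover (7 terms): b'cde' + bc'd' + a'd'e' + a'c'e' + a'b'c' + acd'e + abcd

7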